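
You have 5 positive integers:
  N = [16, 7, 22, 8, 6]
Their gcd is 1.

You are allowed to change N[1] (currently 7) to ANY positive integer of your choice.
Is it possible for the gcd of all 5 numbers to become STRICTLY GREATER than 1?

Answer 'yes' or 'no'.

Current gcd = 1
gcd of all OTHER numbers (without N[1]=7): gcd([16, 22, 8, 6]) = 2
The new gcd after any change is gcd(2, new_value).
This can be at most 2.
Since 2 > old gcd 1, the gcd CAN increase (e.g., set N[1] = 2).

Answer: yes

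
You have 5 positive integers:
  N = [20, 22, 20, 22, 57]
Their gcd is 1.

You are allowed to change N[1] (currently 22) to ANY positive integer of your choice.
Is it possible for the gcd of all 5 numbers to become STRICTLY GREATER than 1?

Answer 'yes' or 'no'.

Current gcd = 1
gcd of all OTHER numbers (without N[1]=22): gcd([20, 20, 22, 57]) = 1
The new gcd after any change is gcd(1, new_value).
This can be at most 1.
Since 1 = old gcd 1, the gcd can only stay the same or decrease.

Answer: no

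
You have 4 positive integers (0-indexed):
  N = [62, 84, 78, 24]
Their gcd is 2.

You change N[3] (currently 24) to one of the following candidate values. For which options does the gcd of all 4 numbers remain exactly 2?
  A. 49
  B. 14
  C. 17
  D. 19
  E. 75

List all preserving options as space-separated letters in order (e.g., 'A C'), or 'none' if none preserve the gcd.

Old gcd = 2; gcd of others (without N[3]) = 2
New gcd for candidate v: gcd(2, v). Preserves old gcd iff gcd(2, v) = 2.
  Option A: v=49, gcd(2,49)=1 -> changes
  Option B: v=14, gcd(2,14)=2 -> preserves
  Option C: v=17, gcd(2,17)=1 -> changes
  Option D: v=19, gcd(2,19)=1 -> changes
  Option E: v=75, gcd(2,75)=1 -> changes

Answer: B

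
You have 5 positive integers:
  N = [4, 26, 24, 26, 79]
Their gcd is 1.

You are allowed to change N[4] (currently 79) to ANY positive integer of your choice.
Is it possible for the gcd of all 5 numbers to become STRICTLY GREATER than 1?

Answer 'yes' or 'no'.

Answer: yes

Derivation:
Current gcd = 1
gcd of all OTHER numbers (without N[4]=79): gcd([4, 26, 24, 26]) = 2
The new gcd after any change is gcd(2, new_value).
This can be at most 2.
Since 2 > old gcd 1, the gcd CAN increase (e.g., set N[4] = 2).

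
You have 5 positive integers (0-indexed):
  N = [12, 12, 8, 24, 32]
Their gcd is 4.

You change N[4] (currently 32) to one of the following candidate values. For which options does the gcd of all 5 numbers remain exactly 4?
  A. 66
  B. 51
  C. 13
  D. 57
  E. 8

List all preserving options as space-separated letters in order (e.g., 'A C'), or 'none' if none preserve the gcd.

Old gcd = 4; gcd of others (without N[4]) = 4
New gcd for candidate v: gcd(4, v). Preserves old gcd iff gcd(4, v) = 4.
  Option A: v=66, gcd(4,66)=2 -> changes
  Option B: v=51, gcd(4,51)=1 -> changes
  Option C: v=13, gcd(4,13)=1 -> changes
  Option D: v=57, gcd(4,57)=1 -> changes
  Option E: v=8, gcd(4,8)=4 -> preserves

Answer: E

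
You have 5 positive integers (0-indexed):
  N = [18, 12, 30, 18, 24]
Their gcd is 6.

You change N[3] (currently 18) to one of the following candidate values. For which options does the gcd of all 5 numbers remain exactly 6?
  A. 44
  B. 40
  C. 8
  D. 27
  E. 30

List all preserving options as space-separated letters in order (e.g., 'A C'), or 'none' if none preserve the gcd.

Old gcd = 6; gcd of others (without N[3]) = 6
New gcd for candidate v: gcd(6, v). Preserves old gcd iff gcd(6, v) = 6.
  Option A: v=44, gcd(6,44)=2 -> changes
  Option B: v=40, gcd(6,40)=2 -> changes
  Option C: v=8, gcd(6,8)=2 -> changes
  Option D: v=27, gcd(6,27)=3 -> changes
  Option E: v=30, gcd(6,30)=6 -> preserves

Answer: E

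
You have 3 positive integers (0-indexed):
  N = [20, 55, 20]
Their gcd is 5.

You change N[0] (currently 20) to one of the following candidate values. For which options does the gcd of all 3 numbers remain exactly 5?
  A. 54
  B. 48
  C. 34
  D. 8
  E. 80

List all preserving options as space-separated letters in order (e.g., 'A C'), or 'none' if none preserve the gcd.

Old gcd = 5; gcd of others (without N[0]) = 5
New gcd for candidate v: gcd(5, v). Preserves old gcd iff gcd(5, v) = 5.
  Option A: v=54, gcd(5,54)=1 -> changes
  Option B: v=48, gcd(5,48)=1 -> changes
  Option C: v=34, gcd(5,34)=1 -> changes
  Option D: v=8, gcd(5,8)=1 -> changes
  Option E: v=80, gcd(5,80)=5 -> preserves

Answer: E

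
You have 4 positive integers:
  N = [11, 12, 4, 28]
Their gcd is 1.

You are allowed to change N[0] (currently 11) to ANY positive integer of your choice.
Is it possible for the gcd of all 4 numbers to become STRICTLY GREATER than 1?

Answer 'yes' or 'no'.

Answer: yes

Derivation:
Current gcd = 1
gcd of all OTHER numbers (without N[0]=11): gcd([12, 4, 28]) = 4
The new gcd after any change is gcd(4, new_value).
This can be at most 4.
Since 4 > old gcd 1, the gcd CAN increase (e.g., set N[0] = 4).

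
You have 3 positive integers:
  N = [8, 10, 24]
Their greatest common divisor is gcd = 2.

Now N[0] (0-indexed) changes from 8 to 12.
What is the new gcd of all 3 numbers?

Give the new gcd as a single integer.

Answer: 2

Derivation:
Numbers: [8, 10, 24], gcd = 2
Change: index 0, 8 -> 12
gcd of the OTHER numbers (without index 0): gcd([10, 24]) = 2
New gcd = gcd(g_others, new_val) = gcd(2, 12) = 2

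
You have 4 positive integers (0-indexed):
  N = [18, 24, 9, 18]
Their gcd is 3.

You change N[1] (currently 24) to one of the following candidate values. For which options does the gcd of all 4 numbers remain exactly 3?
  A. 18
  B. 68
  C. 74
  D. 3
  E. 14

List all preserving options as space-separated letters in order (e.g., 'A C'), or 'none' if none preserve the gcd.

Answer: D

Derivation:
Old gcd = 3; gcd of others (without N[1]) = 9
New gcd for candidate v: gcd(9, v). Preserves old gcd iff gcd(9, v) = 3.
  Option A: v=18, gcd(9,18)=9 -> changes
  Option B: v=68, gcd(9,68)=1 -> changes
  Option C: v=74, gcd(9,74)=1 -> changes
  Option D: v=3, gcd(9,3)=3 -> preserves
  Option E: v=14, gcd(9,14)=1 -> changes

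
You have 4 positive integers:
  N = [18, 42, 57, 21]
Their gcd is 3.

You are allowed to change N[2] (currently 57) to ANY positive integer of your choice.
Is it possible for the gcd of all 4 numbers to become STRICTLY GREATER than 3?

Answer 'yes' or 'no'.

Current gcd = 3
gcd of all OTHER numbers (without N[2]=57): gcd([18, 42, 21]) = 3
The new gcd after any change is gcd(3, new_value).
This can be at most 3.
Since 3 = old gcd 3, the gcd can only stay the same or decrease.

Answer: no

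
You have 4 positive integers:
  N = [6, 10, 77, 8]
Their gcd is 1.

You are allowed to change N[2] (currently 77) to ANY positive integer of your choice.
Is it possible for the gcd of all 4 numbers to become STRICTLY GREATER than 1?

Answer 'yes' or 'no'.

Answer: yes

Derivation:
Current gcd = 1
gcd of all OTHER numbers (without N[2]=77): gcd([6, 10, 8]) = 2
The new gcd after any change is gcd(2, new_value).
This can be at most 2.
Since 2 > old gcd 1, the gcd CAN increase (e.g., set N[2] = 2).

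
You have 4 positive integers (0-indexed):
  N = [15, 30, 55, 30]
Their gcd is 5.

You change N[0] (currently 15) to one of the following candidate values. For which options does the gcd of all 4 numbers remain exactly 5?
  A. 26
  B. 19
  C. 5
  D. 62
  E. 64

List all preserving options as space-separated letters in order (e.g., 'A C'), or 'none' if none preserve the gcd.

Answer: C

Derivation:
Old gcd = 5; gcd of others (without N[0]) = 5
New gcd for candidate v: gcd(5, v). Preserves old gcd iff gcd(5, v) = 5.
  Option A: v=26, gcd(5,26)=1 -> changes
  Option B: v=19, gcd(5,19)=1 -> changes
  Option C: v=5, gcd(5,5)=5 -> preserves
  Option D: v=62, gcd(5,62)=1 -> changes
  Option E: v=64, gcd(5,64)=1 -> changes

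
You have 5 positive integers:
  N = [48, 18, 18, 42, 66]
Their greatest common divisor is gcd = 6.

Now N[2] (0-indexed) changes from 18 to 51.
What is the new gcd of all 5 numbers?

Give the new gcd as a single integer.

Numbers: [48, 18, 18, 42, 66], gcd = 6
Change: index 2, 18 -> 51
gcd of the OTHER numbers (without index 2): gcd([48, 18, 42, 66]) = 6
New gcd = gcd(g_others, new_val) = gcd(6, 51) = 3

Answer: 3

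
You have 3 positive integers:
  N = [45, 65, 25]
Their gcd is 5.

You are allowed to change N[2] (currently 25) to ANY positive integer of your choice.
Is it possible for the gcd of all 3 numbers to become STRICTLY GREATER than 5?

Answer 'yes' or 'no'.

Answer: no

Derivation:
Current gcd = 5
gcd of all OTHER numbers (without N[2]=25): gcd([45, 65]) = 5
The new gcd after any change is gcd(5, new_value).
This can be at most 5.
Since 5 = old gcd 5, the gcd can only stay the same or decrease.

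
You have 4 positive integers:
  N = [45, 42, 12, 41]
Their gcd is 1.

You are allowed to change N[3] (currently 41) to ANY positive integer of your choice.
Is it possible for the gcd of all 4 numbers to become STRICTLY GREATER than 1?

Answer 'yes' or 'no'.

Answer: yes

Derivation:
Current gcd = 1
gcd of all OTHER numbers (without N[3]=41): gcd([45, 42, 12]) = 3
The new gcd after any change is gcd(3, new_value).
This can be at most 3.
Since 3 > old gcd 1, the gcd CAN increase (e.g., set N[3] = 3).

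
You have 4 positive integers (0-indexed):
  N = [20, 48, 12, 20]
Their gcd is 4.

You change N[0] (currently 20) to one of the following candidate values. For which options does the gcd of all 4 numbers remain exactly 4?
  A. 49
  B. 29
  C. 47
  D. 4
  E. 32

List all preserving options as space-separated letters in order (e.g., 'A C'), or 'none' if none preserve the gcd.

Old gcd = 4; gcd of others (without N[0]) = 4
New gcd for candidate v: gcd(4, v). Preserves old gcd iff gcd(4, v) = 4.
  Option A: v=49, gcd(4,49)=1 -> changes
  Option B: v=29, gcd(4,29)=1 -> changes
  Option C: v=47, gcd(4,47)=1 -> changes
  Option D: v=4, gcd(4,4)=4 -> preserves
  Option E: v=32, gcd(4,32)=4 -> preserves

Answer: D E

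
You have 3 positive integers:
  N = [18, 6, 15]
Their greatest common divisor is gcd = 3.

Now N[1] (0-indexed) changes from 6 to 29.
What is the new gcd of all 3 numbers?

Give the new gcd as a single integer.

Answer: 1

Derivation:
Numbers: [18, 6, 15], gcd = 3
Change: index 1, 6 -> 29
gcd of the OTHER numbers (without index 1): gcd([18, 15]) = 3
New gcd = gcd(g_others, new_val) = gcd(3, 29) = 1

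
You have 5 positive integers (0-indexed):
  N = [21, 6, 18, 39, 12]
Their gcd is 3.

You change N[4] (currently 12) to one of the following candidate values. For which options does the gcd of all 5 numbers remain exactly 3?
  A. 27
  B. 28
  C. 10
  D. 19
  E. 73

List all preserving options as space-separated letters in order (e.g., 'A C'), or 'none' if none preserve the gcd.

Old gcd = 3; gcd of others (without N[4]) = 3
New gcd for candidate v: gcd(3, v). Preserves old gcd iff gcd(3, v) = 3.
  Option A: v=27, gcd(3,27)=3 -> preserves
  Option B: v=28, gcd(3,28)=1 -> changes
  Option C: v=10, gcd(3,10)=1 -> changes
  Option D: v=19, gcd(3,19)=1 -> changes
  Option E: v=73, gcd(3,73)=1 -> changes

Answer: A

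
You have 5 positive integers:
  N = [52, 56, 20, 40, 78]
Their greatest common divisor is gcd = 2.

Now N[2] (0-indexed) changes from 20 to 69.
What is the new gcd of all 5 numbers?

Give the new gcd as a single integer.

Numbers: [52, 56, 20, 40, 78], gcd = 2
Change: index 2, 20 -> 69
gcd of the OTHER numbers (without index 2): gcd([52, 56, 40, 78]) = 2
New gcd = gcd(g_others, new_val) = gcd(2, 69) = 1

Answer: 1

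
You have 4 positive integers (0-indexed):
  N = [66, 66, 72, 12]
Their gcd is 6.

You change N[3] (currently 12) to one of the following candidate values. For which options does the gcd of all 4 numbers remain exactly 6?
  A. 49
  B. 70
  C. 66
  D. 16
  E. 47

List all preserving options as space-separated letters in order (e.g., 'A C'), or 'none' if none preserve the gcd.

Old gcd = 6; gcd of others (without N[3]) = 6
New gcd for candidate v: gcd(6, v). Preserves old gcd iff gcd(6, v) = 6.
  Option A: v=49, gcd(6,49)=1 -> changes
  Option B: v=70, gcd(6,70)=2 -> changes
  Option C: v=66, gcd(6,66)=6 -> preserves
  Option D: v=16, gcd(6,16)=2 -> changes
  Option E: v=47, gcd(6,47)=1 -> changes

Answer: C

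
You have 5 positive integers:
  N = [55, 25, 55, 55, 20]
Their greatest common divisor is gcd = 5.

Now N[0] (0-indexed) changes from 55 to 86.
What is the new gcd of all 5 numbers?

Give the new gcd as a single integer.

Numbers: [55, 25, 55, 55, 20], gcd = 5
Change: index 0, 55 -> 86
gcd of the OTHER numbers (without index 0): gcd([25, 55, 55, 20]) = 5
New gcd = gcd(g_others, new_val) = gcd(5, 86) = 1

Answer: 1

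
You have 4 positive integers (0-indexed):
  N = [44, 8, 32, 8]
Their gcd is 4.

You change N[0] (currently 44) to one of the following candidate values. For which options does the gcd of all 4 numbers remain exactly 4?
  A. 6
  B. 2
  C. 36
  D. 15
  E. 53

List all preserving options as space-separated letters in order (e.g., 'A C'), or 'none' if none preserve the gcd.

Old gcd = 4; gcd of others (without N[0]) = 8
New gcd for candidate v: gcd(8, v). Preserves old gcd iff gcd(8, v) = 4.
  Option A: v=6, gcd(8,6)=2 -> changes
  Option B: v=2, gcd(8,2)=2 -> changes
  Option C: v=36, gcd(8,36)=4 -> preserves
  Option D: v=15, gcd(8,15)=1 -> changes
  Option E: v=53, gcd(8,53)=1 -> changes

Answer: C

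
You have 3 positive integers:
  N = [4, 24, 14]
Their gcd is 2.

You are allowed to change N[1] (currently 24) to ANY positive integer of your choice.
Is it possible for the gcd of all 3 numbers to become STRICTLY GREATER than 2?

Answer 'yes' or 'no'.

Current gcd = 2
gcd of all OTHER numbers (without N[1]=24): gcd([4, 14]) = 2
The new gcd after any change is gcd(2, new_value).
This can be at most 2.
Since 2 = old gcd 2, the gcd can only stay the same or decrease.

Answer: no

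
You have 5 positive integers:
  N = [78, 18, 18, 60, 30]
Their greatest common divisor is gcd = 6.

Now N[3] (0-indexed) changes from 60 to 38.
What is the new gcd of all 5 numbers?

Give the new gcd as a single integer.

Answer: 2

Derivation:
Numbers: [78, 18, 18, 60, 30], gcd = 6
Change: index 3, 60 -> 38
gcd of the OTHER numbers (without index 3): gcd([78, 18, 18, 30]) = 6
New gcd = gcd(g_others, new_val) = gcd(6, 38) = 2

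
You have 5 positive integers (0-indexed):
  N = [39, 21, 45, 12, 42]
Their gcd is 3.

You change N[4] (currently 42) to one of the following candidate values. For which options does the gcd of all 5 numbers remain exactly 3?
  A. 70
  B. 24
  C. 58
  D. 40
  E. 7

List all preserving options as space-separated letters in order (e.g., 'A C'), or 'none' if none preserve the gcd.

Answer: B

Derivation:
Old gcd = 3; gcd of others (without N[4]) = 3
New gcd for candidate v: gcd(3, v). Preserves old gcd iff gcd(3, v) = 3.
  Option A: v=70, gcd(3,70)=1 -> changes
  Option B: v=24, gcd(3,24)=3 -> preserves
  Option C: v=58, gcd(3,58)=1 -> changes
  Option D: v=40, gcd(3,40)=1 -> changes
  Option E: v=7, gcd(3,7)=1 -> changes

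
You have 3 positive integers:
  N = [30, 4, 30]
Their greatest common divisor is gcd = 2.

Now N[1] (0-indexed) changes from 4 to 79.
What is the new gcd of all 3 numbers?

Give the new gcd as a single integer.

Answer: 1

Derivation:
Numbers: [30, 4, 30], gcd = 2
Change: index 1, 4 -> 79
gcd of the OTHER numbers (without index 1): gcd([30, 30]) = 30
New gcd = gcd(g_others, new_val) = gcd(30, 79) = 1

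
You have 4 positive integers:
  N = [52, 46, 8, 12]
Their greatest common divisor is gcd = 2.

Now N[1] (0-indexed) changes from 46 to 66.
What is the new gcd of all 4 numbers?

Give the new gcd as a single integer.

Numbers: [52, 46, 8, 12], gcd = 2
Change: index 1, 46 -> 66
gcd of the OTHER numbers (without index 1): gcd([52, 8, 12]) = 4
New gcd = gcd(g_others, new_val) = gcd(4, 66) = 2

Answer: 2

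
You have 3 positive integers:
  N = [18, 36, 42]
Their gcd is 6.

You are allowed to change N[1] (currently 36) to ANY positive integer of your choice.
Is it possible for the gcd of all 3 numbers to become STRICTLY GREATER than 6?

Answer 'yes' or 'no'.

Current gcd = 6
gcd of all OTHER numbers (without N[1]=36): gcd([18, 42]) = 6
The new gcd after any change is gcd(6, new_value).
This can be at most 6.
Since 6 = old gcd 6, the gcd can only stay the same or decrease.

Answer: no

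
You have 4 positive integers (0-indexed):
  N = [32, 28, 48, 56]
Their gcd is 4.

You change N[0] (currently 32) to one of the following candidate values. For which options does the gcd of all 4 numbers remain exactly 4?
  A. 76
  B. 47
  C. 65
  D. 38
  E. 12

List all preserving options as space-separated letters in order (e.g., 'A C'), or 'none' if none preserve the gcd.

Answer: A E

Derivation:
Old gcd = 4; gcd of others (without N[0]) = 4
New gcd for candidate v: gcd(4, v). Preserves old gcd iff gcd(4, v) = 4.
  Option A: v=76, gcd(4,76)=4 -> preserves
  Option B: v=47, gcd(4,47)=1 -> changes
  Option C: v=65, gcd(4,65)=1 -> changes
  Option D: v=38, gcd(4,38)=2 -> changes
  Option E: v=12, gcd(4,12)=4 -> preserves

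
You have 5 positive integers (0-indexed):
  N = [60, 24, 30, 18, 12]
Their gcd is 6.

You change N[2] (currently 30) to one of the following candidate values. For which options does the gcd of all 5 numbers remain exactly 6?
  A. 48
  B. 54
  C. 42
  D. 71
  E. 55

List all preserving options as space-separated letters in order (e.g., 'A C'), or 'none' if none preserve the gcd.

Answer: A B C

Derivation:
Old gcd = 6; gcd of others (without N[2]) = 6
New gcd for candidate v: gcd(6, v). Preserves old gcd iff gcd(6, v) = 6.
  Option A: v=48, gcd(6,48)=6 -> preserves
  Option B: v=54, gcd(6,54)=6 -> preserves
  Option C: v=42, gcd(6,42)=6 -> preserves
  Option D: v=71, gcd(6,71)=1 -> changes
  Option E: v=55, gcd(6,55)=1 -> changes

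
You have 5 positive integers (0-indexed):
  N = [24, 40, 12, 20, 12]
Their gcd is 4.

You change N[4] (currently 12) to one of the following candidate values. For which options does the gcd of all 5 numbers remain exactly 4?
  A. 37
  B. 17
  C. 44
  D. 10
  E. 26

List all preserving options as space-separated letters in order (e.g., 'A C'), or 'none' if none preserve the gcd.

Old gcd = 4; gcd of others (without N[4]) = 4
New gcd for candidate v: gcd(4, v). Preserves old gcd iff gcd(4, v) = 4.
  Option A: v=37, gcd(4,37)=1 -> changes
  Option B: v=17, gcd(4,17)=1 -> changes
  Option C: v=44, gcd(4,44)=4 -> preserves
  Option D: v=10, gcd(4,10)=2 -> changes
  Option E: v=26, gcd(4,26)=2 -> changes

Answer: C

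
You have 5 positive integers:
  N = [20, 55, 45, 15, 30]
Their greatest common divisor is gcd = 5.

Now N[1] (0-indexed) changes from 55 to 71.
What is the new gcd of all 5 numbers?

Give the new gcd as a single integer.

Numbers: [20, 55, 45, 15, 30], gcd = 5
Change: index 1, 55 -> 71
gcd of the OTHER numbers (without index 1): gcd([20, 45, 15, 30]) = 5
New gcd = gcd(g_others, new_val) = gcd(5, 71) = 1

Answer: 1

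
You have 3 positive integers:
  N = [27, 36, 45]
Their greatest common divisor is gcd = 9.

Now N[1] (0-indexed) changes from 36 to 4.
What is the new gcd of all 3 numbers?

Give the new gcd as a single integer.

Answer: 1

Derivation:
Numbers: [27, 36, 45], gcd = 9
Change: index 1, 36 -> 4
gcd of the OTHER numbers (without index 1): gcd([27, 45]) = 9
New gcd = gcd(g_others, new_val) = gcd(9, 4) = 1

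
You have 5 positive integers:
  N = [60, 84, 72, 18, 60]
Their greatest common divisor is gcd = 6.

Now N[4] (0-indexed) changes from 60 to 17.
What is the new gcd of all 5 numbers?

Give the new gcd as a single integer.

Numbers: [60, 84, 72, 18, 60], gcd = 6
Change: index 4, 60 -> 17
gcd of the OTHER numbers (without index 4): gcd([60, 84, 72, 18]) = 6
New gcd = gcd(g_others, new_val) = gcd(6, 17) = 1

Answer: 1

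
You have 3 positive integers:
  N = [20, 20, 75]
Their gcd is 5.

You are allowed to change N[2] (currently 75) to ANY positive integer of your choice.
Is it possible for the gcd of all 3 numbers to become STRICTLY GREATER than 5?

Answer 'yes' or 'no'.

Answer: yes

Derivation:
Current gcd = 5
gcd of all OTHER numbers (without N[2]=75): gcd([20, 20]) = 20
The new gcd after any change is gcd(20, new_value).
This can be at most 20.
Since 20 > old gcd 5, the gcd CAN increase (e.g., set N[2] = 20).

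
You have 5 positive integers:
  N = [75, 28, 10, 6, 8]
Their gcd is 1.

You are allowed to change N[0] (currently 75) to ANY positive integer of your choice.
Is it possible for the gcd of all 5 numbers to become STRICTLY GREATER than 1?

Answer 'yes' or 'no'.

Current gcd = 1
gcd of all OTHER numbers (without N[0]=75): gcd([28, 10, 6, 8]) = 2
The new gcd after any change is gcd(2, new_value).
This can be at most 2.
Since 2 > old gcd 1, the gcd CAN increase (e.g., set N[0] = 2).

Answer: yes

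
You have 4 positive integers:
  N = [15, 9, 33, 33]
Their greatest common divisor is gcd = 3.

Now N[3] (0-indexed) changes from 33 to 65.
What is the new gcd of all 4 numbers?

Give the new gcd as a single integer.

Numbers: [15, 9, 33, 33], gcd = 3
Change: index 3, 33 -> 65
gcd of the OTHER numbers (without index 3): gcd([15, 9, 33]) = 3
New gcd = gcd(g_others, new_val) = gcd(3, 65) = 1

Answer: 1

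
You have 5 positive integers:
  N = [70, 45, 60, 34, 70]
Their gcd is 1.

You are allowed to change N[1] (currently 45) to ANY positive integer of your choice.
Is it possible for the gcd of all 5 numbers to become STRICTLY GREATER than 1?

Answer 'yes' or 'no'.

Answer: yes

Derivation:
Current gcd = 1
gcd of all OTHER numbers (without N[1]=45): gcd([70, 60, 34, 70]) = 2
The new gcd after any change is gcd(2, new_value).
This can be at most 2.
Since 2 > old gcd 1, the gcd CAN increase (e.g., set N[1] = 2).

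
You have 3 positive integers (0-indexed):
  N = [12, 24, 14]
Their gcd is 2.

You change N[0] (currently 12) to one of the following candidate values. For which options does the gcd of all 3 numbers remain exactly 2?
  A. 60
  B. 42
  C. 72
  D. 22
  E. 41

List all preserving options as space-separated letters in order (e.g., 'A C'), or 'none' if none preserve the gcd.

Answer: A B C D

Derivation:
Old gcd = 2; gcd of others (without N[0]) = 2
New gcd for candidate v: gcd(2, v). Preserves old gcd iff gcd(2, v) = 2.
  Option A: v=60, gcd(2,60)=2 -> preserves
  Option B: v=42, gcd(2,42)=2 -> preserves
  Option C: v=72, gcd(2,72)=2 -> preserves
  Option D: v=22, gcd(2,22)=2 -> preserves
  Option E: v=41, gcd(2,41)=1 -> changes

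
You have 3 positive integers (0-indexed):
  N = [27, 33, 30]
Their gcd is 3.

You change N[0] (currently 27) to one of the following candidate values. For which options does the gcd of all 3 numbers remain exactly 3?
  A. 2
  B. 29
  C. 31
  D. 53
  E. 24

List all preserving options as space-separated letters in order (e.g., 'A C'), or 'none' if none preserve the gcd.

Old gcd = 3; gcd of others (without N[0]) = 3
New gcd for candidate v: gcd(3, v). Preserves old gcd iff gcd(3, v) = 3.
  Option A: v=2, gcd(3,2)=1 -> changes
  Option B: v=29, gcd(3,29)=1 -> changes
  Option C: v=31, gcd(3,31)=1 -> changes
  Option D: v=53, gcd(3,53)=1 -> changes
  Option E: v=24, gcd(3,24)=3 -> preserves

Answer: E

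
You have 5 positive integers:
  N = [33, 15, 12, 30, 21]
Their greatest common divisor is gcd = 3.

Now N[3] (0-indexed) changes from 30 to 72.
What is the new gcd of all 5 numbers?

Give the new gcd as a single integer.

Answer: 3

Derivation:
Numbers: [33, 15, 12, 30, 21], gcd = 3
Change: index 3, 30 -> 72
gcd of the OTHER numbers (without index 3): gcd([33, 15, 12, 21]) = 3
New gcd = gcd(g_others, new_val) = gcd(3, 72) = 3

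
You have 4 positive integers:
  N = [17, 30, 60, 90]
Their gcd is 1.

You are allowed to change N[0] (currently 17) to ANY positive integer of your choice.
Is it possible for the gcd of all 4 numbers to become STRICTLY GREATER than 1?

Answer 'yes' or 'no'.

Current gcd = 1
gcd of all OTHER numbers (without N[0]=17): gcd([30, 60, 90]) = 30
The new gcd after any change is gcd(30, new_value).
This can be at most 30.
Since 30 > old gcd 1, the gcd CAN increase (e.g., set N[0] = 30).

Answer: yes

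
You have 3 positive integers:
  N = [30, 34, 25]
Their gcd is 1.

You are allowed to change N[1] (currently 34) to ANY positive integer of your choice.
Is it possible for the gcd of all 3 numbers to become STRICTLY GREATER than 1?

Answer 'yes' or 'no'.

Current gcd = 1
gcd of all OTHER numbers (without N[1]=34): gcd([30, 25]) = 5
The new gcd after any change is gcd(5, new_value).
This can be at most 5.
Since 5 > old gcd 1, the gcd CAN increase (e.g., set N[1] = 5).

Answer: yes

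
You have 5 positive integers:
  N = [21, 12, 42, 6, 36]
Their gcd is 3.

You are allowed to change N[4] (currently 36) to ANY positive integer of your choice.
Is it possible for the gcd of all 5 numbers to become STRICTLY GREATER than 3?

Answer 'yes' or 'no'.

Answer: no

Derivation:
Current gcd = 3
gcd of all OTHER numbers (without N[4]=36): gcd([21, 12, 42, 6]) = 3
The new gcd after any change is gcd(3, new_value).
This can be at most 3.
Since 3 = old gcd 3, the gcd can only stay the same or decrease.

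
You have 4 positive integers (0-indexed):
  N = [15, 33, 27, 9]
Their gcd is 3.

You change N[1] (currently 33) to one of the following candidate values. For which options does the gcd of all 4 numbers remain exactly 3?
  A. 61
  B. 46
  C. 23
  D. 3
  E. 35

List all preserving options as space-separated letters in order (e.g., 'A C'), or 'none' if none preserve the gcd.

Answer: D

Derivation:
Old gcd = 3; gcd of others (without N[1]) = 3
New gcd for candidate v: gcd(3, v). Preserves old gcd iff gcd(3, v) = 3.
  Option A: v=61, gcd(3,61)=1 -> changes
  Option B: v=46, gcd(3,46)=1 -> changes
  Option C: v=23, gcd(3,23)=1 -> changes
  Option D: v=3, gcd(3,3)=3 -> preserves
  Option E: v=35, gcd(3,35)=1 -> changes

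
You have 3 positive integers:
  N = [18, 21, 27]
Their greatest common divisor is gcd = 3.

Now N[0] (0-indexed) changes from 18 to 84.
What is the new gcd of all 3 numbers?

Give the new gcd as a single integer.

Answer: 3

Derivation:
Numbers: [18, 21, 27], gcd = 3
Change: index 0, 18 -> 84
gcd of the OTHER numbers (without index 0): gcd([21, 27]) = 3
New gcd = gcd(g_others, new_val) = gcd(3, 84) = 3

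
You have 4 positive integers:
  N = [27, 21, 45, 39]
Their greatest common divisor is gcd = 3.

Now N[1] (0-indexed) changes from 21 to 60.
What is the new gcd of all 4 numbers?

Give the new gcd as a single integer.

Answer: 3

Derivation:
Numbers: [27, 21, 45, 39], gcd = 3
Change: index 1, 21 -> 60
gcd of the OTHER numbers (without index 1): gcd([27, 45, 39]) = 3
New gcd = gcd(g_others, new_val) = gcd(3, 60) = 3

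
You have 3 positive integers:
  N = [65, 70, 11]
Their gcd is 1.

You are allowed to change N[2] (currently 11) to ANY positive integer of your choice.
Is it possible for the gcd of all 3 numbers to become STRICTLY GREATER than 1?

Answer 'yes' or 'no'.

Current gcd = 1
gcd of all OTHER numbers (without N[2]=11): gcd([65, 70]) = 5
The new gcd after any change is gcd(5, new_value).
This can be at most 5.
Since 5 > old gcd 1, the gcd CAN increase (e.g., set N[2] = 5).

Answer: yes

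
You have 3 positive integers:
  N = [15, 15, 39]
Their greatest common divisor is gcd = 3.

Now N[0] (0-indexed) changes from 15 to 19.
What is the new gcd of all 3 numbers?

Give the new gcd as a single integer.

Numbers: [15, 15, 39], gcd = 3
Change: index 0, 15 -> 19
gcd of the OTHER numbers (without index 0): gcd([15, 39]) = 3
New gcd = gcd(g_others, new_val) = gcd(3, 19) = 1

Answer: 1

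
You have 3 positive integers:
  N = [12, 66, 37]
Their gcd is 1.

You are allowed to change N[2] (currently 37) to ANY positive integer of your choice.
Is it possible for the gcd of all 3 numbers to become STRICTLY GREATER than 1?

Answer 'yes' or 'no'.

Current gcd = 1
gcd of all OTHER numbers (without N[2]=37): gcd([12, 66]) = 6
The new gcd after any change is gcd(6, new_value).
This can be at most 6.
Since 6 > old gcd 1, the gcd CAN increase (e.g., set N[2] = 6).

Answer: yes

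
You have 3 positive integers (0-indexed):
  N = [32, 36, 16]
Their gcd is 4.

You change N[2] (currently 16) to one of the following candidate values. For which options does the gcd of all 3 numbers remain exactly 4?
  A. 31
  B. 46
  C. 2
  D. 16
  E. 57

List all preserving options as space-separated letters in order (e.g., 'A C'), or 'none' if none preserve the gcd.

Answer: D

Derivation:
Old gcd = 4; gcd of others (without N[2]) = 4
New gcd for candidate v: gcd(4, v). Preserves old gcd iff gcd(4, v) = 4.
  Option A: v=31, gcd(4,31)=1 -> changes
  Option B: v=46, gcd(4,46)=2 -> changes
  Option C: v=2, gcd(4,2)=2 -> changes
  Option D: v=16, gcd(4,16)=4 -> preserves
  Option E: v=57, gcd(4,57)=1 -> changes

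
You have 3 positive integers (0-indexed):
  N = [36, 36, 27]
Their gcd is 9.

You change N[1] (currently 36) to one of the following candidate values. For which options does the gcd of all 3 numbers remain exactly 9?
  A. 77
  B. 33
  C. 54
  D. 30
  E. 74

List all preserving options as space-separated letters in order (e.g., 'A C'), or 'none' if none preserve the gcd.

Old gcd = 9; gcd of others (without N[1]) = 9
New gcd for candidate v: gcd(9, v). Preserves old gcd iff gcd(9, v) = 9.
  Option A: v=77, gcd(9,77)=1 -> changes
  Option B: v=33, gcd(9,33)=3 -> changes
  Option C: v=54, gcd(9,54)=9 -> preserves
  Option D: v=30, gcd(9,30)=3 -> changes
  Option E: v=74, gcd(9,74)=1 -> changes

Answer: C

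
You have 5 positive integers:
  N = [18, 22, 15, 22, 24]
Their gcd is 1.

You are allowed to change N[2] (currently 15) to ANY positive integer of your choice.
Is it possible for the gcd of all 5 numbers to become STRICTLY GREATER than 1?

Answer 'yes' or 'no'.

Current gcd = 1
gcd of all OTHER numbers (without N[2]=15): gcd([18, 22, 22, 24]) = 2
The new gcd after any change is gcd(2, new_value).
This can be at most 2.
Since 2 > old gcd 1, the gcd CAN increase (e.g., set N[2] = 2).

Answer: yes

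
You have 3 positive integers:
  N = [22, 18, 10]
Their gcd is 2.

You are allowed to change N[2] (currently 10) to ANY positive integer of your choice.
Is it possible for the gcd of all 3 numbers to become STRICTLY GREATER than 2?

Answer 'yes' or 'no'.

Answer: no

Derivation:
Current gcd = 2
gcd of all OTHER numbers (without N[2]=10): gcd([22, 18]) = 2
The new gcd after any change is gcd(2, new_value).
This can be at most 2.
Since 2 = old gcd 2, the gcd can only stay the same or decrease.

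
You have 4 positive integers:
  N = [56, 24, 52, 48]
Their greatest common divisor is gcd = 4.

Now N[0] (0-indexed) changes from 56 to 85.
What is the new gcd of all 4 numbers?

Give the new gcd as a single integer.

Answer: 1

Derivation:
Numbers: [56, 24, 52, 48], gcd = 4
Change: index 0, 56 -> 85
gcd of the OTHER numbers (without index 0): gcd([24, 52, 48]) = 4
New gcd = gcd(g_others, new_val) = gcd(4, 85) = 1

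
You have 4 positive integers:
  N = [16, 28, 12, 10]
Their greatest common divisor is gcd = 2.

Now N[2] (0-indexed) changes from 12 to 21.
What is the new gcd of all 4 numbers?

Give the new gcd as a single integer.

Answer: 1

Derivation:
Numbers: [16, 28, 12, 10], gcd = 2
Change: index 2, 12 -> 21
gcd of the OTHER numbers (without index 2): gcd([16, 28, 10]) = 2
New gcd = gcd(g_others, new_val) = gcd(2, 21) = 1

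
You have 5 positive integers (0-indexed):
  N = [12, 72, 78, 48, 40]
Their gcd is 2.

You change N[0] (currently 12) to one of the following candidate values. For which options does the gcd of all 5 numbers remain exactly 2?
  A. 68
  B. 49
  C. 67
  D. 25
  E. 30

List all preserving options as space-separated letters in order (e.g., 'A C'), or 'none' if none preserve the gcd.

Answer: A E

Derivation:
Old gcd = 2; gcd of others (without N[0]) = 2
New gcd for candidate v: gcd(2, v). Preserves old gcd iff gcd(2, v) = 2.
  Option A: v=68, gcd(2,68)=2 -> preserves
  Option B: v=49, gcd(2,49)=1 -> changes
  Option C: v=67, gcd(2,67)=1 -> changes
  Option D: v=25, gcd(2,25)=1 -> changes
  Option E: v=30, gcd(2,30)=2 -> preserves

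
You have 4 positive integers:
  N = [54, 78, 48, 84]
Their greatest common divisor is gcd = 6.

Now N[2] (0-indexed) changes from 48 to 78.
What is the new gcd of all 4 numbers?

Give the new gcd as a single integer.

Answer: 6

Derivation:
Numbers: [54, 78, 48, 84], gcd = 6
Change: index 2, 48 -> 78
gcd of the OTHER numbers (without index 2): gcd([54, 78, 84]) = 6
New gcd = gcd(g_others, new_val) = gcd(6, 78) = 6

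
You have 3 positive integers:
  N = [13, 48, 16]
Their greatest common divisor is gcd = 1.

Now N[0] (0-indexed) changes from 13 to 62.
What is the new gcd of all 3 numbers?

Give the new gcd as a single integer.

Numbers: [13, 48, 16], gcd = 1
Change: index 0, 13 -> 62
gcd of the OTHER numbers (without index 0): gcd([48, 16]) = 16
New gcd = gcd(g_others, new_val) = gcd(16, 62) = 2

Answer: 2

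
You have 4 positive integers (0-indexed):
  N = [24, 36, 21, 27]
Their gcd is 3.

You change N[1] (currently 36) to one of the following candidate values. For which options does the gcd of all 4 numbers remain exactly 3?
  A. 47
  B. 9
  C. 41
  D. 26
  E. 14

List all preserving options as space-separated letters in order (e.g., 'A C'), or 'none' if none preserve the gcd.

Old gcd = 3; gcd of others (without N[1]) = 3
New gcd for candidate v: gcd(3, v). Preserves old gcd iff gcd(3, v) = 3.
  Option A: v=47, gcd(3,47)=1 -> changes
  Option B: v=9, gcd(3,9)=3 -> preserves
  Option C: v=41, gcd(3,41)=1 -> changes
  Option D: v=26, gcd(3,26)=1 -> changes
  Option E: v=14, gcd(3,14)=1 -> changes

Answer: B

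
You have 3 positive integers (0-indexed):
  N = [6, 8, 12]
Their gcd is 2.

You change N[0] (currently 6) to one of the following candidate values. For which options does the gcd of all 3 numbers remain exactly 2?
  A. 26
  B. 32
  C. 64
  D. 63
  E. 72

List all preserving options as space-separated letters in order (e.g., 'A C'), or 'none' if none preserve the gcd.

Answer: A

Derivation:
Old gcd = 2; gcd of others (without N[0]) = 4
New gcd for candidate v: gcd(4, v). Preserves old gcd iff gcd(4, v) = 2.
  Option A: v=26, gcd(4,26)=2 -> preserves
  Option B: v=32, gcd(4,32)=4 -> changes
  Option C: v=64, gcd(4,64)=4 -> changes
  Option D: v=63, gcd(4,63)=1 -> changes
  Option E: v=72, gcd(4,72)=4 -> changes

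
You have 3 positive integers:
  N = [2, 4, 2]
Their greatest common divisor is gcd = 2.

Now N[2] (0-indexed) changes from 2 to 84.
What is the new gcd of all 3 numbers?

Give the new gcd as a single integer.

Numbers: [2, 4, 2], gcd = 2
Change: index 2, 2 -> 84
gcd of the OTHER numbers (without index 2): gcd([2, 4]) = 2
New gcd = gcd(g_others, new_val) = gcd(2, 84) = 2

Answer: 2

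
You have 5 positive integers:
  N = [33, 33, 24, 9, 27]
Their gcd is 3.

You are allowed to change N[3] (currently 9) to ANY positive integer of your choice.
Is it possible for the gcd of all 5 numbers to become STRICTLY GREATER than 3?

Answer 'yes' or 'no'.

Answer: no

Derivation:
Current gcd = 3
gcd of all OTHER numbers (without N[3]=9): gcd([33, 33, 24, 27]) = 3
The new gcd after any change is gcd(3, new_value).
This can be at most 3.
Since 3 = old gcd 3, the gcd can only stay the same or decrease.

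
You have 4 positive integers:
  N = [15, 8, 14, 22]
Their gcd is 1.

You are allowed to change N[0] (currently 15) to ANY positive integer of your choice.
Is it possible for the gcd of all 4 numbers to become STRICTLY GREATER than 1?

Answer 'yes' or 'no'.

Answer: yes

Derivation:
Current gcd = 1
gcd of all OTHER numbers (without N[0]=15): gcd([8, 14, 22]) = 2
The new gcd after any change is gcd(2, new_value).
This can be at most 2.
Since 2 > old gcd 1, the gcd CAN increase (e.g., set N[0] = 2).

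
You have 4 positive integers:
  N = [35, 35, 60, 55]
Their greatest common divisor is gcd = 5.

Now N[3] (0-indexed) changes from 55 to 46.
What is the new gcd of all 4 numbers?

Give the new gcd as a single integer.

Numbers: [35, 35, 60, 55], gcd = 5
Change: index 3, 55 -> 46
gcd of the OTHER numbers (without index 3): gcd([35, 35, 60]) = 5
New gcd = gcd(g_others, new_val) = gcd(5, 46) = 1

Answer: 1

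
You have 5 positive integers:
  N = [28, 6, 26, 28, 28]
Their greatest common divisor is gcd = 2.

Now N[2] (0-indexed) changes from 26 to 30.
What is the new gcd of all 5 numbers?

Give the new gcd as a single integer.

Numbers: [28, 6, 26, 28, 28], gcd = 2
Change: index 2, 26 -> 30
gcd of the OTHER numbers (without index 2): gcd([28, 6, 28, 28]) = 2
New gcd = gcd(g_others, new_val) = gcd(2, 30) = 2

Answer: 2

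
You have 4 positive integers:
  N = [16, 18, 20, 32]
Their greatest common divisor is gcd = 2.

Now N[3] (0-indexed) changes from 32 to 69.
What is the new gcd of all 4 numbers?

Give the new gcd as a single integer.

Numbers: [16, 18, 20, 32], gcd = 2
Change: index 3, 32 -> 69
gcd of the OTHER numbers (without index 3): gcd([16, 18, 20]) = 2
New gcd = gcd(g_others, new_val) = gcd(2, 69) = 1

Answer: 1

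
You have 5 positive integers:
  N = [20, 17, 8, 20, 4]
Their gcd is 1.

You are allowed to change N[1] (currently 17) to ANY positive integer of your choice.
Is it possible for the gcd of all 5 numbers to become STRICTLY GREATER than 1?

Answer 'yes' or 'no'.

Answer: yes

Derivation:
Current gcd = 1
gcd of all OTHER numbers (without N[1]=17): gcd([20, 8, 20, 4]) = 4
The new gcd after any change is gcd(4, new_value).
This can be at most 4.
Since 4 > old gcd 1, the gcd CAN increase (e.g., set N[1] = 4).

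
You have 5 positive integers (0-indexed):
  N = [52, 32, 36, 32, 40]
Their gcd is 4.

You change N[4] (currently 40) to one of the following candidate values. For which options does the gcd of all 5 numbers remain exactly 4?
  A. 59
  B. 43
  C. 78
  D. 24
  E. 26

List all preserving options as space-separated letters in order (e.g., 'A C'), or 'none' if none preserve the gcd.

Old gcd = 4; gcd of others (without N[4]) = 4
New gcd for candidate v: gcd(4, v). Preserves old gcd iff gcd(4, v) = 4.
  Option A: v=59, gcd(4,59)=1 -> changes
  Option B: v=43, gcd(4,43)=1 -> changes
  Option C: v=78, gcd(4,78)=2 -> changes
  Option D: v=24, gcd(4,24)=4 -> preserves
  Option E: v=26, gcd(4,26)=2 -> changes

Answer: D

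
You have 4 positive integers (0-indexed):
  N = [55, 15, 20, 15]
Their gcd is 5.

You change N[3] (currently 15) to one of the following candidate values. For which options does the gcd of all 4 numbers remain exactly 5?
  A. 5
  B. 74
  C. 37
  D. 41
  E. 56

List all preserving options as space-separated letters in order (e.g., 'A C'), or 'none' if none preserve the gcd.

Answer: A

Derivation:
Old gcd = 5; gcd of others (without N[3]) = 5
New gcd for candidate v: gcd(5, v). Preserves old gcd iff gcd(5, v) = 5.
  Option A: v=5, gcd(5,5)=5 -> preserves
  Option B: v=74, gcd(5,74)=1 -> changes
  Option C: v=37, gcd(5,37)=1 -> changes
  Option D: v=41, gcd(5,41)=1 -> changes
  Option E: v=56, gcd(5,56)=1 -> changes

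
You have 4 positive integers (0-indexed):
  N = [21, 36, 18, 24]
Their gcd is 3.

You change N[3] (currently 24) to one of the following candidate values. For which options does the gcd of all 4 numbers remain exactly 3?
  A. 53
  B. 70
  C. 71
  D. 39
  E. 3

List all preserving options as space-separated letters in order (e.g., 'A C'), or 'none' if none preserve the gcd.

Old gcd = 3; gcd of others (without N[3]) = 3
New gcd for candidate v: gcd(3, v). Preserves old gcd iff gcd(3, v) = 3.
  Option A: v=53, gcd(3,53)=1 -> changes
  Option B: v=70, gcd(3,70)=1 -> changes
  Option C: v=71, gcd(3,71)=1 -> changes
  Option D: v=39, gcd(3,39)=3 -> preserves
  Option E: v=3, gcd(3,3)=3 -> preserves

Answer: D E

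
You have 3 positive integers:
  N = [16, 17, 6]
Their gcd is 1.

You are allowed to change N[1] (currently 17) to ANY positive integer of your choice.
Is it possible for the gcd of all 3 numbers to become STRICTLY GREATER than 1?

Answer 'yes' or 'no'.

Answer: yes

Derivation:
Current gcd = 1
gcd of all OTHER numbers (without N[1]=17): gcd([16, 6]) = 2
The new gcd after any change is gcd(2, new_value).
This can be at most 2.
Since 2 > old gcd 1, the gcd CAN increase (e.g., set N[1] = 2).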